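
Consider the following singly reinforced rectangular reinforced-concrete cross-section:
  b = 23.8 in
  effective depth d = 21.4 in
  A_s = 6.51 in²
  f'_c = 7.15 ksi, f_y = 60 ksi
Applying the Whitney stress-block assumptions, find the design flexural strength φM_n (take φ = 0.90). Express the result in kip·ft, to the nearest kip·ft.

φM_n ≈ 587 kip·ft

T = A_s f_y = 6.51 × 60 = 390.6 kips.
a = T/(0.85 f'_c b) = 390.6/(0.85 × 7.15 × 23.8) = 2.700 in.
M_n = T(d − a/2) = 390.6 × (21.4 − 1.35) = 7831.5 kip·in = 7831.5/12 = 652.63 kip·ft.
φM_n = 0.90 × 652.63 = 587.37 kip·ft.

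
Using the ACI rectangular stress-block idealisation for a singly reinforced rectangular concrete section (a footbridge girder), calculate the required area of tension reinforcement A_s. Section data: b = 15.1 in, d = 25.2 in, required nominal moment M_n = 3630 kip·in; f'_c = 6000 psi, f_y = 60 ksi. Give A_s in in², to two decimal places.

From M_n = 0.85 f'_c a b (d − a/2):
a = d − √(d² − 2M_n/(0.85 f'_c b)) = 25.2 − √(25.2² − 2 × 3630/(0.85 × 6 × 15.1)) = 1.946 in.
A_s = 0.85 f'_c a b / f_y = 0.85 × 6 × 1.946 × 15.1 / 60 = 2.498 in².

A_s ≈ 2.50 in²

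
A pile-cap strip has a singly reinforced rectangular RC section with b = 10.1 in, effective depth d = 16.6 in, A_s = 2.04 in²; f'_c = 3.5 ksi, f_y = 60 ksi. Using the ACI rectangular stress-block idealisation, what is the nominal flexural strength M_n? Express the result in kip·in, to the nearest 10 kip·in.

M_n ≈ 1780 kip·in

T = A_s f_y = 2.04 × 60 = 122.4 kips.
a = T/(0.85 f'_c b) = 122.4/(0.85 × 3.5 × 10.1) = 4.074 in.
M_n = T(d − a/2) = 122.4 × (16.6 − 2.037) = 1782.5 kip·in.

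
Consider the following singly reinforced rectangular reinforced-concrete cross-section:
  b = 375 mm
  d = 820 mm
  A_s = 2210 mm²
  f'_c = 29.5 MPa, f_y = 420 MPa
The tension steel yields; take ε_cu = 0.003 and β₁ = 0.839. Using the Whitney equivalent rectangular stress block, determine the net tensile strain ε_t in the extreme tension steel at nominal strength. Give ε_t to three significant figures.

a = A_s f_y/(0.85 f'_c b) = 98.71 mm.
β₁ = 0.839, so c = a/β₁ = 98.71/0.839 = 117.65 mm.
From the linear strain diagram with ε_cu = 0.003: ε_t = 0.003 (d − c)/c = 0.003 × (820 − 117.65)/117.65 = 0.0179.
Since ε_t ≥ 0.005, the section is tension-controlled.

ε_t ≈ 0.0179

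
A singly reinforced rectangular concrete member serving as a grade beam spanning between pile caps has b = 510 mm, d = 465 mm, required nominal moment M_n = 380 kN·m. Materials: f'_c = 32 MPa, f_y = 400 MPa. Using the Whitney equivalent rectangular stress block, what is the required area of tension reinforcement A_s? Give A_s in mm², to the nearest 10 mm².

A_s ≈ 2190 mm²

With M_n = 0.85 f'_c a b (d − a/2), solve the quadratic for a:
a = d − √(d² − 2M_n/(0.85 f'_c b)) = 465 − √(465² − 2 × 380×10⁶/(0.85 × 32 × 510)) = 63.21 mm.
A_s = 0.85 f'_c a b / f_y = 0.85 × 32 × 63.21 × 510 / 400 = 2192.1 mm².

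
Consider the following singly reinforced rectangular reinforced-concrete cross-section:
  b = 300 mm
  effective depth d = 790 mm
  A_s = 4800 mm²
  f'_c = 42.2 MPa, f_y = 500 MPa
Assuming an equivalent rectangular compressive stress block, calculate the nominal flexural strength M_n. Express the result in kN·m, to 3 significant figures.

M_n ≈ 1630 kN·m

T = A_s f_y = 4800 × 500 = 2400000 N = 2400 kN.
From C = T: a = T/(0.85 f'_c b) = 2400000/(0.85 × 42.2 × 300) = 223.03 mm.
M_n = T(d − a/2) = 2400 kN × (790 − 111.515) mm = 1628.36 kN·m.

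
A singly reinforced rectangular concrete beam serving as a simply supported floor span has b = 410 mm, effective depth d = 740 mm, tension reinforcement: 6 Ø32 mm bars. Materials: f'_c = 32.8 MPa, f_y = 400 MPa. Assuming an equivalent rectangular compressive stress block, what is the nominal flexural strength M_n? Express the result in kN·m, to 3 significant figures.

A_s = 6 × 804 = 4824 mm².
T = A_s f_y = 4824 × 400 = 1929600 N = 1929.6 kN.
From C = T: a = T/(0.85 f'_c b) = 1929600/(0.85 × 32.8 × 410) = 168.81 mm.
M_n = T(d − a/2) = 1929.6 kN × (740 − 84.405) mm = 1265.04 kN·m.

M_n ≈ 1270 kN·m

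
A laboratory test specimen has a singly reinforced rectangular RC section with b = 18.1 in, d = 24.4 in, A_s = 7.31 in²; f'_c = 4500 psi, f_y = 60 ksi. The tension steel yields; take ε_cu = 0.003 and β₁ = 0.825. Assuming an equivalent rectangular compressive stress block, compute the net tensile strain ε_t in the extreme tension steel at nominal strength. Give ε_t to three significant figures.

ε_t ≈ 0.00653

a = A_s f_y/(0.85 f'_c b) = 6.335 in.
β₁ = 0.825, so c = a/β₁ = 6.335/0.825 = 7.679 in.
From the linear strain diagram with ε_cu = 0.003: ε_t = 0.003 (d − c)/c = 0.003 × (24.4 − 7.679)/7.679 = 0.00653.
Since ε_t ≥ 0.005, the section is tension-controlled.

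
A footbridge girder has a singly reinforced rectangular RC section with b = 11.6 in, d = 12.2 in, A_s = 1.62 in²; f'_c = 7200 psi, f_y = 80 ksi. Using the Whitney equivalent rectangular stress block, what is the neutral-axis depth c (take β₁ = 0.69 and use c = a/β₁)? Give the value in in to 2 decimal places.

c ≈ 2.65 in

T = A_s f_y = 1.62 × 80 = 129.6 kips.
a = T/(0.85 f'_c b) = 129.6/(0.85 × 7.2 × 11.6) = 1.8256 in.
With β₁ = 0.69, c = a/β₁ = 1.8256/0.69 = 2.65 in.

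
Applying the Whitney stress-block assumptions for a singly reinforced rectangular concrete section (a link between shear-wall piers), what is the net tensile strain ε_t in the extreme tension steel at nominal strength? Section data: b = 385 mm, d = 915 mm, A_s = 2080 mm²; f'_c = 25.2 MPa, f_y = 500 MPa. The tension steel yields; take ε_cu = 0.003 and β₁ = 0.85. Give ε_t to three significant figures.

ε_t ≈ 0.0155

a = A_s f_y/(0.85 f'_c b) = 126.11 mm.
β₁ = 0.85, so c = a/β₁ = 126.11/0.85 = 148.36 mm.
From the linear strain diagram with ε_cu = 0.003: ε_t = 0.003 (d − c)/c = 0.003 × (915 − 148.36)/148.36 = 0.0155.
Since ε_t ≥ 0.005, the section is tension-controlled.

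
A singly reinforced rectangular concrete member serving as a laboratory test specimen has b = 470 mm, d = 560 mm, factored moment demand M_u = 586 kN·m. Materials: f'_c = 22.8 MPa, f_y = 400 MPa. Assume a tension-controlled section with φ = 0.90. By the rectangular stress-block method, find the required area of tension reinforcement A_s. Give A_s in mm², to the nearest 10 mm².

A_s ≈ 3350 mm²

M_n = M_u/φ = 586/0.90 = 651.111 kN·m.
With M_n = 0.85 f'_c a b (d − a/2), solve the quadratic for a:
a = d − √(d² − 2M_n/(0.85 f'_c b)) = 560 − √(560² − 2 × 651.111×10⁶/(0.85 × 22.8 × 470)) = 146.92 mm.
A_s = 0.85 f'_c a b / f_y = 0.85 × 22.8 × 146.92 × 470 / 400 = 3345.6 mm².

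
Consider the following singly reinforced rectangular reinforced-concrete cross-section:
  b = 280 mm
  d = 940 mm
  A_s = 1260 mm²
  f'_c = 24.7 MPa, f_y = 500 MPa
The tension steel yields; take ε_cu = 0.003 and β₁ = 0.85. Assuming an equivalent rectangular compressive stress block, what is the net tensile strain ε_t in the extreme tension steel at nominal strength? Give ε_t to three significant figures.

ε_t ≈ 0.0194

a = A_s f_y/(0.85 f'_c b) = 107.17 mm.
β₁ = 0.85, so c = a/β₁ = 107.17/0.85 = 126.08 mm.
From the linear strain diagram with ε_cu = 0.003: ε_t = 0.003 (d − c)/c = 0.003 × (940 − 126.08)/126.08 = 0.0194.
Since ε_t ≥ 0.005, the section is tension-controlled.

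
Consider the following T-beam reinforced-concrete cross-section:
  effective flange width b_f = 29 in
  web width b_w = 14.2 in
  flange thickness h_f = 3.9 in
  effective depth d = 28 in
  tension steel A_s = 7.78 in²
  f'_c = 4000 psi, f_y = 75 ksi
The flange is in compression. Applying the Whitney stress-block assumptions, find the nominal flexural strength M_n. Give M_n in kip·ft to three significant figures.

Tension: T = A_s f_y = 7.78 × 75 = 583.5 kips.
Try a within the flange: a = T/(0.85 f'_c b_f) = 583.5/(0.85 × 4 × 29) = 5.918 in.
a = 5.918 > h_f = 3.9 in: the block extends into the web. Split into flange-overhang and web parts.
C_f = 0.85 f'_c (b_f − b_w) h_f = 0.85 × 4 × (29 − 14.2) × 3.9 = 196.2 kips.
Remaining web compression depth: a_w = (T − C_f)/(0.85 f'_c b_w) = (583.5 − 196.2)/(0.85 × 4 × 14.2) = 8.022 in.
M_n = C_f(d − h_f/2) + (T − C_f)(d − a_w/2) = 196.2 × (28 − 1.95) + 387.3 × (28 − 4.011) = 5111.0 + 9290.9 = 14401.9 kip·in.
M_n = 14401.9/12 = 1200.16 kip·ft.

M_n ≈ 1200 kip·ft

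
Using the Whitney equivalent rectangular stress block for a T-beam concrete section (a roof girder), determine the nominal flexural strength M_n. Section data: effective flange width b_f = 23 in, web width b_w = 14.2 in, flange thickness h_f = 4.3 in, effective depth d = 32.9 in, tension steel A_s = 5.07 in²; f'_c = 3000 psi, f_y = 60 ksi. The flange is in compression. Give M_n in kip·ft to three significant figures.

M_n ≈ 767 kip·ft

Tension: T = A_s f_y = 5.07 × 60 = 304.2 kips.
Try a within the flange: a = T/(0.85 f'_c b_f) = 304.2/(0.85 × 3 × 23) = 5.187 in.
a = 5.187 > h_f = 4.3 in: the block extends into the web. Split into flange-overhang and web parts.
C_f = 0.85 f'_c (b_f − b_w) h_f = 0.85 × 3 × (23 − 14.2) × 4.3 = 96.5 kips.
Remaining web compression depth: a_w = (T − C_f)/(0.85 f'_c b_w) = (304.2 − 96.5)/(0.85 × 3 × 14.2) = 5.736 in.
M_n = C_f(d − h_f/2) + (T − C_f)(d − a_w/2) = 96.5 × (32.9 − 2.15) + 207.7 × (32.9 − 2.868) = 2967.4 + 6237.6 = 9205.0 kip·in.
M_n = 9205.0/12 = 767.08 kip·ft.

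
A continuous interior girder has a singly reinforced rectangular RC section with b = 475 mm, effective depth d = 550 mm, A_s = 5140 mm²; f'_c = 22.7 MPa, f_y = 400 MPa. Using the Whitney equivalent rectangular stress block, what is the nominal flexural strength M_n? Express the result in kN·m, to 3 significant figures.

M_n ≈ 900 kN·m

T = A_s f_y = 5140 × 400 = 2056000 N = 2056 kN.
From C = T: a = T/(0.85 f'_c b) = 2056000/(0.85 × 22.7 × 475) = 224.33 mm.
M_n = T(d − a/2) = 2056 kN × (550 − 112.165) mm = 900.19 kN·m.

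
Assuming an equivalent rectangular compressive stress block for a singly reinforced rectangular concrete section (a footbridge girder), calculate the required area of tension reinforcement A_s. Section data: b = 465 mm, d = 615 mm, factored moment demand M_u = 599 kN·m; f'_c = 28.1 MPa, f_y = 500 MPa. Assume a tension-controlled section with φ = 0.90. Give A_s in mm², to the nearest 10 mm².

A_s ≈ 2370 mm²

M_n = M_u/φ = 599/0.90 = 665.556 kN·m.
With M_n = 0.85 f'_c a b (d − a/2), solve the quadratic for a:
a = d − √(d² − 2M_n/(0.85 f'_c b)) = 615 − √(615² − 2 × 665.556×10⁶/(0.85 × 28.1 × 465)) = 106.69 mm.
A_s = 0.85 f'_c a b / f_y = 0.85 × 28.1 × 106.69 × 465 / 500 = 2369.9 mm².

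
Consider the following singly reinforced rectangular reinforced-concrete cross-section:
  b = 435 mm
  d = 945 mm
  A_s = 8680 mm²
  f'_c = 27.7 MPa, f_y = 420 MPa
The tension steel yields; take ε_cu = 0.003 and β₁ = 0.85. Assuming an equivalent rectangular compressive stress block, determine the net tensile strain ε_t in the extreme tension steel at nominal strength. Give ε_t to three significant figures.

ε_t ≈ 0.00377

a = A_s f_y/(0.85 f'_c b) = 355.94 mm.
β₁ = 0.85, so c = a/β₁ = 355.94/0.85 = 418.75 mm.
From the linear strain diagram with ε_cu = 0.003: ε_t = 0.003 (d − c)/c = 0.003 × (945 − 418.75)/418.75 = 0.00377.
ε_t < 0.004 — the section is over-reinforced for flexure under ACI limits.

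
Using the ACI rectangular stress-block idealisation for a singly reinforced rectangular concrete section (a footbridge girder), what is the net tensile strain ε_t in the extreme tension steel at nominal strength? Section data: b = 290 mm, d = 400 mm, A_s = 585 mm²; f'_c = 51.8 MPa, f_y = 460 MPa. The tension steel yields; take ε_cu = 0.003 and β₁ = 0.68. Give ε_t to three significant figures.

a = A_s f_y/(0.85 f'_c b) = 21.07 mm.
β₁ = 0.68, so c = a/β₁ = 21.07/0.68 = 30.99 mm.
From the linear strain diagram with ε_cu = 0.003: ε_t = 0.003 (d − c)/c = 0.003 × (400 − 30.99)/30.99 = 0.0357.
Since ε_t ≥ 0.005, the section is tension-controlled.

ε_t ≈ 0.0357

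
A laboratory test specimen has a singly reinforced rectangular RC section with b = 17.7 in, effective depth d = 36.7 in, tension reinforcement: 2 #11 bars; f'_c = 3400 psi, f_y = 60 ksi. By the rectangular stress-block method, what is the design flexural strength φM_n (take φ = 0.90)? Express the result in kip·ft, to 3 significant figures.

A_s = 2 × 1.56 = 3.12 in².
T = A_s f_y = 3.12 × 60 = 187.2 kips.
a = T/(0.85 f'_c b) = 187.2/(0.85 × 3.4 × 17.7) = 3.660 in.
M_n = T(d − a/2) = 187.2 × (36.7 − 1.83) = 6527.7 kip·in = 6527.7/12 = 543.98 kip·ft.
φM_n = 0.90 × 543.98 = 489.58 kip·ft.

φM_n ≈ 490 kip·ft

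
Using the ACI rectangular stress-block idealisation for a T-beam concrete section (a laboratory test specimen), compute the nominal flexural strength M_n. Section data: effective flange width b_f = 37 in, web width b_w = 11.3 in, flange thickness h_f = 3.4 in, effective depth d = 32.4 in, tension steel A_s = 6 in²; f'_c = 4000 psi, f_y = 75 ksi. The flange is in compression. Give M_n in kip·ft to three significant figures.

Tension: T = A_s f_y = 6 × 75 = 450 kips.
Try a within the flange: a = T/(0.85 f'_c b_f) = 450/(0.85 × 4 × 37) = 3.577 in.
a = 3.577 > h_f = 3.4 in: the block extends into the web. Split into flange-overhang and web parts.
C_f = 0.85 f'_c (b_f − b_w) h_f = 0.85 × 4 × (37 − 11.3) × 3.4 = 297.1 kips.
Remaining web compression depth: a_w = (T − C_f)/(0.85 f'_c b_w) = (450 − 297.1)/(0.85 × 4 × 11.3) = 3.980 in.
M_n = C_f(d − h_f/2) + (T − C_f)(d − a_w/2) = 297.1 × (32.4 − 1.7) + 152.9 × (32.4 − 1.99) = 9121.0 + 4649.7 = 13770.7 kip·in.
M_n = 13770.7/12 = 1147.56 kip·ft.

M_n ≈ 1150 kip·ft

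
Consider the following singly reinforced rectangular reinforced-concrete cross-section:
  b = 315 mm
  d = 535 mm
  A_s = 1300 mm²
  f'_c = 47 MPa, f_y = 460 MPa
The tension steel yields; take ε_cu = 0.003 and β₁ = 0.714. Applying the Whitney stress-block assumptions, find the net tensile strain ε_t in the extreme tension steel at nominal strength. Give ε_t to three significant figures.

a = A_s f_y/(0.85 f'_c b) = 47.52 mm.
β₁ = 0.714, so c = a/β₁ = 47.52/0.714 = 66.55 mm.
From the linear strain diagram with ε_cu = 0.003: ε_t = 0.003 (d − c)/c = 0.003 × (535 − 66.55)/66.55 = 0.0211.
Since ε_t ≥ 0.005, the section is tension-controlled.

ε_t ≈ 0.0211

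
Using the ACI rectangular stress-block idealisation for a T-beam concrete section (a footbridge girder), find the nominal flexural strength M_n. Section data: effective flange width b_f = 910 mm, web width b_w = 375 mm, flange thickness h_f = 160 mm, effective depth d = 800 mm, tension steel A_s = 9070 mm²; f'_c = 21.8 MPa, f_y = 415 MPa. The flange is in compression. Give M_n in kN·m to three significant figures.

Tension: T = A_s f_y = 9070 × 415 = 3764050 N.
Try a within the flange: a = T/(0.85 f'_c b_f) = 3764050/(0.85 × 21.8 × 910) = 223.22 mm.
a = 223.22 > h_f = 160 mm: the block extends into the web. Split into flange-overhang and web parts.
C_f = 0.85 f'_c (b_f − b_w) h_f = 0.85 × 21.8 × (910 − 375) × 160 = 1586168 N.
Remaining web compression depth: a_w = (T − C_f)/(0.85 f'_c b_w) = (3764050 − 1586168)/(0.85 × 21.8 × 375) = 313.42 mm.
M_n = C_f(d − h_f/2) + (T − C_f)(d − a_w/2) = 1586168 × (800 − 80) + 2177882 × (800 − 156.71) = 1142.04 + 1401.01 = 2543.05 × 10⁶ N·mm.
M_n = 2543.05 kN·m.

M_n ≈ 2540 kN·m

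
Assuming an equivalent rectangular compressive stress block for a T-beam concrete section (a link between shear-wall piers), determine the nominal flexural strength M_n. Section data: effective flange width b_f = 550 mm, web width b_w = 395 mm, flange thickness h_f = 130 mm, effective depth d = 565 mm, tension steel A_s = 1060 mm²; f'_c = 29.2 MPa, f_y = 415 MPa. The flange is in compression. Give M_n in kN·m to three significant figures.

Tension: T = A_s f_y = 1060 × 415 = 439900 N.
Try a within the flange: a = T/(0.85 f'_c b_f) = 439900/(0.85 × 29.2 × 550) = 32.22 mm.
Since a = 32.22 ≤ h_f = 130 mm, the stress block lies entirely in the flange; analyse as a rectangular beam of width b_f.
M_n = T(d − a/2) = 439900 × (565 − 16.11) = 241.46 × 10⁶ N·mm.
M_n = 241.46 kN·m.

M_n ≈ 241 kN·m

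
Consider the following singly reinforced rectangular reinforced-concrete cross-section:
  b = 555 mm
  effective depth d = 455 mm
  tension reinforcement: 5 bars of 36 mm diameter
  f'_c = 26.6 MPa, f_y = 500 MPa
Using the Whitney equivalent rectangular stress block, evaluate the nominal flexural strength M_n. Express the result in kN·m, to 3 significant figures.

M_n ≈ 900 kN·m

A_s = 5 × 1018 = 5090 mm².
T = A_s f_y = 5090 × 500 = 2545000 N = 2545 kN.
From C = T: a = T/(0.85 f'_c b) = 2545000/(0.85 × 26.6 × 555) = 202.81 mm.
M_n = T(d − a/2) = 2545 kN × (455 − 101.405) mm = 899.90 kN·m.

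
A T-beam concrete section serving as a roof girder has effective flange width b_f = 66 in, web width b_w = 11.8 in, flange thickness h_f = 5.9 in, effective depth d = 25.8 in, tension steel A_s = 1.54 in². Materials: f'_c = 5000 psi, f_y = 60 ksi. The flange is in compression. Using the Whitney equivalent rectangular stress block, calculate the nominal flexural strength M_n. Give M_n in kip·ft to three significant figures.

Tension: T = A_s f_y = 1.54 × 60 = 92.4 kips.
Try a within the flange: a = T/(0.85 f'_c b_f) = 92.4/(0.85 × 5 × 66) = 0.329 in.
Since a = 0.329 ≤ h_f = 5.9 in, the stress block lies entirely in the flange; analyse as a rectangular beam of width b_f.
M_n = T(d − a/2) = 92.4 × (25.8 − 0.1645) = 2368.7 kip·in.
M_n = 2368.7/12 = 197.39 kip·ft.

M_n ≈ 197 kip·ft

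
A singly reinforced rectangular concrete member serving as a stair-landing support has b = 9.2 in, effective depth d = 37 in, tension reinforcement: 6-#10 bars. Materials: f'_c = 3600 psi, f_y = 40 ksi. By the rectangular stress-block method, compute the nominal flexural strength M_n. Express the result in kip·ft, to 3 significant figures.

A_s = 6 × 1.27 = 7.62 in².
T = A_s f_y = 7.62 × 40 = 304.8 kips.
a = T/(0.85 f'_c b) = 304.8/(0.85 × 3.6 × 9.2) = 10.827 in.
M_n = T(d − a/2) = 304.8 × (37 − 5.4135) = 9627.6 kip·in = 9627.6/12 = 802.30 kip·ft.

M_n ≈ 802 kip·ft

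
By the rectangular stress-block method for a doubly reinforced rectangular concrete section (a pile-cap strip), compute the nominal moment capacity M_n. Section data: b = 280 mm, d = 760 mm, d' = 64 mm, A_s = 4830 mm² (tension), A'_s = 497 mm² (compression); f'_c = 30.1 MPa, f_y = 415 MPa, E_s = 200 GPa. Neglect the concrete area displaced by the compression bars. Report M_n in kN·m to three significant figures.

M_n ≈ 1280 kN·m

Assume both tension and compression steel yield.
Net tension couple steel: A_s − A'_s = 4333 mm².
a = (A_s − A'_s) f_y / (0.85 f'_c b) = 1798195/(0.85 × 30.1 × 280) = 251.01 mm.
c = a/β₁ = 251.01/0.835 = 300.61 mm; ε'_s = 0.003(c − d')/c = 0.0024 ≥ f_y/E_s = 0.0021, so compression steel does yield.
M_n = (A_s − A'_s) f_y (d − a/2) + A'_s f_y (d − d') = [1798195 × (760 − 125.505) + 206255 × (760 − 64)] × 10⁻⁶ = 1140.95 + 143.55 = 1284.50 kN·m.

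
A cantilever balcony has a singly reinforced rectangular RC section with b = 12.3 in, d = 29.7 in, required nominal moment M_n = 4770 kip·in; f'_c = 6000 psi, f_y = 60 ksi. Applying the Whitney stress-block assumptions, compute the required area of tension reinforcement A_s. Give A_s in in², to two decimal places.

A_s ≈ 2.80 in²

From M_n = 0.85 f'_c a b (d − a/2):
a = d − √(d² − 2M_n/(0.85 f'_c b)) = 29.7 − √(29.7² − 2 × 4770/(0.85 × 6 × 12.3)) = 2.681 in.
A_s = 0.85 f'_c a b / f_y = 0.85 × 6 × 2.681 × 12.3 / 60 = 2.803 in².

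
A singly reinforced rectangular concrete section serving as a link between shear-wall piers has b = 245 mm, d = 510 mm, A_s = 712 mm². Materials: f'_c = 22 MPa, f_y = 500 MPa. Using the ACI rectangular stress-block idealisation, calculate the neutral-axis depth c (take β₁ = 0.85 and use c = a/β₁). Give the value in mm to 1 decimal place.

T = A_s f_y = 712 × 500 = 356000 N = 356 kN.
Setting C = 0.85 f'_c a b equal to T: a = 356000/(0.85 × 22 × 245) = 77.704 mm.
With β₁ = 0.85, c = a/β₁ = 77.704/0.85 = 91.4 mm.

c ≈ 91.4 mm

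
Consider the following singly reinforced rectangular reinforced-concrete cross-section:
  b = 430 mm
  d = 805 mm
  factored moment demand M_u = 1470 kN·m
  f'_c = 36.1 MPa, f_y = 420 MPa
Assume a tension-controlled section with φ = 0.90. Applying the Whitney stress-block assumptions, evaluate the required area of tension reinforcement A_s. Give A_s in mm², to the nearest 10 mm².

M_n = M_u/φ = 1470/0.90 = 1633.33 kN·m.
With M_n = 0.85 f'_c a b (d − a/2), solve the quadratic for a:
a = d − √(d² − 2M_n/(0.85 f'_c b)) = 805 − √(805² − 2 × 1633.33×10⁶/(0.85 × 36.1 × 430)) = 172.19 mm.
A_s = 0.85 f'_c a b / f_y = 0.85 × 36.1 × 172.19 × 430 / 420 = 5409.5 mm².

A_s ≈ 5410 mm²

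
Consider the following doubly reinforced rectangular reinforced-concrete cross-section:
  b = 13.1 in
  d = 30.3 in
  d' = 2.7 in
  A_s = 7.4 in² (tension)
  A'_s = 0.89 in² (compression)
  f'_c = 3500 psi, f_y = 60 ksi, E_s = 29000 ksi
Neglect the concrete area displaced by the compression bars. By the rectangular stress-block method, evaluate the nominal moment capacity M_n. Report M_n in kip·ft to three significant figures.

M_n ≈ 946 kip·ft

Assume both steels yield.
a = (A_s − A'_s) f_y/(0.85 f'_c b) = (7.4 − 0.89) × 60/(0.85 × 3.5 × 13.1) = 10.022 in.
c = a/β₁ = 10.022/0.85 = 11.791 in; ε'_s = 0.003(c − d')/c = 0.0023 ≥ ε_y = 0.0021, so the compression steel yields.
M_n = (A_s − A'_s) f_y (d − a/2) + A'_s f_y (d − d') = 390.6 × (30.3 − 5.011) + 53.4 × (30.3 − 2.7) = 9877.9 + 1473.8 = 11351.7 kip·in = 11351.7/12 = 945.98 kip·ft.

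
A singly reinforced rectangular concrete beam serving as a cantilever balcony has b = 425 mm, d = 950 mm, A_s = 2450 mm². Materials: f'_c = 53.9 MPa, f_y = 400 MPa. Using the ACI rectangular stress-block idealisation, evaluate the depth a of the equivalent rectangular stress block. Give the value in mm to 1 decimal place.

a ≈ 50.3 mm

T = A_s f_y = 2450 × 400 = 980000 N = 980 kN.
Setting C = 0.85 f'_c a b equal to T: a = 980000/(0.85 × 53.9 × 425) = 50.3 mm.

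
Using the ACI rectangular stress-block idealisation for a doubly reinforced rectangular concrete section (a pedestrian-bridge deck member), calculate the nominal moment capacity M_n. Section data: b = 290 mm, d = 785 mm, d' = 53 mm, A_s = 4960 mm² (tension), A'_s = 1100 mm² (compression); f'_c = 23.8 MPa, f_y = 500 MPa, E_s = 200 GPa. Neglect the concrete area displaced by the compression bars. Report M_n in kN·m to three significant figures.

M_n ≈ 1600 kN·m

Assume both tension and compression steel yield.
Net tension couple steel: A_s − A'_s = 3860 mm².
a = (A_s − A'_s) f_y / (0.85 f'_c b) = 1930000/(0.85 × 23.8 × 290) = 328.98 mm.
c = a/β₁ = 328.98/0.85 = 387.04 mm; ε'_s = 0.003(c − d')/c = 0.0026 ≥ f_y/E_s = 0.0025, so compression steel does yield.
M_n = (A_s − A'_s) f_y (d − a/2) + A'_s f_y (d − d') = [1930000 × (785 − 164.49) + 550000 × (785 − 53)] × 10⁻⁶ = 1197.58 + 402.60 = 1600.18 kN·m.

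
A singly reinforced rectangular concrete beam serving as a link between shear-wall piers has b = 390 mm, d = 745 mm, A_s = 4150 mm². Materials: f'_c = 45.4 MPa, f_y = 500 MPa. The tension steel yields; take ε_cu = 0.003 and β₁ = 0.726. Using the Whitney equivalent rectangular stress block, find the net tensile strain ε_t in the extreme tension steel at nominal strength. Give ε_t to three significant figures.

a = A_s f_y/(0.85 f'_c b) = 137.87 mm.
β₁ = 0.726, so c = a/β₁ = 137.87/0.726 = 189.90 mm.
From the linear strain diagram with ε_cu = 0.003: ε_t = 0.003 (d − c)/c = 0.003 × (745 − 189.90)/189.90 = 0.00877.
Since ε_t ≥ 0.005, the section is tension-controlled.

ε_t ≈ 0.00877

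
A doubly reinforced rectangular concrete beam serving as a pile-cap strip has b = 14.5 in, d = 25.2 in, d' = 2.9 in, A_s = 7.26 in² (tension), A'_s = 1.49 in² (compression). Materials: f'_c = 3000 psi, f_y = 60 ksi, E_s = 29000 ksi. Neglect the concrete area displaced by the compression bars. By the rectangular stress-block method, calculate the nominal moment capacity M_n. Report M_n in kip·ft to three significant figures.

M_n ≈ 758 kip·ft

Assume both steels yield.
a = (A_s − A'_s) f_y/(0.85 f'_c b) = (7.26 − 1.49) × 60/(0.85 × 3 × 14.5) = 9.363 in.
c = a/β₁ = 9.363/0.85 = 11.015 in; ε'_s = 0.003(c − d')/c = 0.0022 ≥ ε_y = 0.0021, so the compression steel yields.
M_n = (A_s − A'_s) f_y (d − a/2) + A'_s f_y (d − d') = 346.2 × (25.2 − 4.6815) + 89.4 × (25.2 − 2.9) = 7103.5 + 1993.6 = 9097.1 kip·in = 9097.1/12 = 758.09 kip·ft.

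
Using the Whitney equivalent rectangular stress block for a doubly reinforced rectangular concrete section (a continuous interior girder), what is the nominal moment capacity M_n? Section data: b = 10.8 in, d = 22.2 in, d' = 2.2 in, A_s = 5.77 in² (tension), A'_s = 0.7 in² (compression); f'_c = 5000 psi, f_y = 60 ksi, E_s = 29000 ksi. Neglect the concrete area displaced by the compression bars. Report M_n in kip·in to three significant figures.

M_n ≈ 6590 kip·in

Assume both steels yield.
a = (A_s − A'_s) f_y/(0.85 f'_c b) = (5.77 − 0.7) × 60/(0.85 × 5 × 10.8) = 6.627 in.
c = a/β₁ = 6.627/0.8 = 8.284 in; ε'_s = 0.003(c − d')/c = 0.0022 ≥ ε_y = 0.0021, so the compression steel yields.
M_n = (A_s − A'_s) f_y (d − a/2) + A'_s f_y (d − d') = 304.2 × (22.2 − 3.3135) + 42 × (22.2 − 2.2) = 5745.3 + 840.0 = 6585.3 kip·in.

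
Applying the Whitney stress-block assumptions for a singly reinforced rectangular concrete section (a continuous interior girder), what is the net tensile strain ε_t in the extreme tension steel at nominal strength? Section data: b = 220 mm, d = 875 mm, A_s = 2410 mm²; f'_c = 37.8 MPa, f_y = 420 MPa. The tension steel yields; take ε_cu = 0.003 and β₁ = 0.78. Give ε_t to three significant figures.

a = A_s f_y/(0.85 f'_c b) = 143.20 mm.
β₁ = 0.78, so c = a/β₁ = 143.20/0.78 = 183.59 mm.
From the linear strain diagram with ε_cu = 0.003: ε_t = 0.003 (d − c)/c = 0.003 × (875 − 183.59)/183.59 = 0.0113.
Since ε_t ≥ 0.005, the section is tension-controlled.

ε_t ≈ 0.0113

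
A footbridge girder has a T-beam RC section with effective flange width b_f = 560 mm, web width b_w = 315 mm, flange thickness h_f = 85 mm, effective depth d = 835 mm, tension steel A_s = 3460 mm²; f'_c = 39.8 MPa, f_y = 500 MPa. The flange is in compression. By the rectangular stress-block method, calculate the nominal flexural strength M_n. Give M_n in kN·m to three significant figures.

Tension: T = A_s f_y = 3460 × 500 = 1730000 N.
Try a within the flange: a = T/(0.85 f'_c b_f) = 1730000/(0.85 × 39.8 × 560) = 91.32 mm.
a = 91.32 > h_f = 85 mm: the block extends into the web. Split into flange-overhang and web parts.
C_f = 0.85 f'_c (b_f − b_w) h_f = 0.85 × 39.8 × (560 − 315) × 85 = 704510 N.
Remaining web compression depth: a_w = (T − C_f)/(0.85 f'_c b_w) = (1730000 − 704510)/(0.85 × 39.8 × 315) = 96.23 mm.
M_n = C_f(d − h_f/2) + (T − C_f)(d − a_w/2) = 704510 × (835 − 42.5) + 1025490 × (835 − 48.115) = 558.32 + 806.94 = 1365.26 × 10⁶ N·mm.
M_n = 1365.26 kN·m.

M_n ≈ 1370 kN·m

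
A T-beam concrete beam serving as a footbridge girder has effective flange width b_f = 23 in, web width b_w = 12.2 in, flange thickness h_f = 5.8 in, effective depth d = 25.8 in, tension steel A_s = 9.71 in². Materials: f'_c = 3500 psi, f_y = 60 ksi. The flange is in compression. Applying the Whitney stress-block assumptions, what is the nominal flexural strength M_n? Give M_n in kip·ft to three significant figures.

Tension: T = A_s f_y = 9.71 × 60 = 582.6 kips.
Try a within the flange: a = T/(0.85 f'_c b_f) = 582.6/(0.85 × 3.5 × 23) = 8.514 in.
a = 8.514 > h_f = 5.8 in: the block extends into the web. Split into flange-overhang and web parts.
C_f = 0.85 f'_c (b_f − b_w) h_f = 0.85 × 3.5 × (23 − 12.2) × 5.8 = 186.4 kips.
Remaining web compression depth: a_w = (T − C_f)/(0.85 f'_c b_w) = (582.6 − 186.4)/(0.85 × 3.5 × 12.2) = 10.916 in.
M_n = C_f(d − h_f/2) + (T − C_f)(d − a_w/2) = 186.4 × (25.8 − 2.9) + 396.2 × (25.8 − 5.458) = 4268.6 + 8059.5 = 12328.1 kip·in.
M_n = 12328.1/12 = 1027.34 kip·ft.

M_n ≈ 1030 kip·ft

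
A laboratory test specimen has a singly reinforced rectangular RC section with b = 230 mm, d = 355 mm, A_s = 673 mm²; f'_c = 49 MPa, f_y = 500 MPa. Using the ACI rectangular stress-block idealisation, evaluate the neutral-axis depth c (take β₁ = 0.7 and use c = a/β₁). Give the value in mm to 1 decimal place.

T = A_s f_y = 673 × 500 = 336500 N = 336.5 kN.
Setting C = 0.85 f'_c a b equal to T: a = 336500/(0.85 × 49 × 230) = 35.127 mm.
With β₁ = 0.7, c = a/β₁ = 35.127/0.7 = 50.2 mm.

c ≈ 50.2 mm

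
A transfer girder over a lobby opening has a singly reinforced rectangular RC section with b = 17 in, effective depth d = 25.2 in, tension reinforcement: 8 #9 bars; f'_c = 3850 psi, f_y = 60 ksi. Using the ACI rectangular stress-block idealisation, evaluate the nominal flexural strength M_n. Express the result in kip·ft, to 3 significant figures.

A_s = 8 × 1 = 8 in².
T = A_s f_y = 8 × 60 = 480 kips.
a = T/(0.85 f'_c b) = 480/(0.85 × 3.85 × 17) = 8.628 in.
M_n = T(d − a/2) = 480 × (25.2 − 4.314) = 10025.3 kip·in = 10025.3/12 = 835.44 kip·ft.

M_n ≈ 835 kip·ft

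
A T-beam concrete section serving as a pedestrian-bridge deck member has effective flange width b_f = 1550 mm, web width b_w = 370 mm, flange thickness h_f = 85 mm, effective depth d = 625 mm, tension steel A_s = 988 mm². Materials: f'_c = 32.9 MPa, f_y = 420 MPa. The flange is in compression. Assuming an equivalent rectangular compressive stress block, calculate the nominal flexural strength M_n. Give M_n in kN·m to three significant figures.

Tension: T = A_s f_y = 988 × 420 = 414960 N.
Try a within the flange: a = T/(0.85 f'_c b_f) = 414960/(0.85 × 32.9 × 1550) = 9.57 mm.
Since a = 9.57 ≤ h_f = 85 mm, the stress block lies entirely in the flange; analyse as a rectangular beam of width b_f.
M_n = T(d − a/2) = 414960 × (625 − 4.785) = 257.36 × 10⁶ N·mm.
M_n = 257.36 kN·m.

M_n ≈ 257 kN·m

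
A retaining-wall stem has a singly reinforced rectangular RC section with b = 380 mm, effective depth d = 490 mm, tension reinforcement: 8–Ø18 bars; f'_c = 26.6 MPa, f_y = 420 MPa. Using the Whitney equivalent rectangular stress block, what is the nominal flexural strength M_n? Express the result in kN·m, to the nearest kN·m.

A_s = 8 × 254 = 2032 mm².
T = A_s f_y = 2032 × 420 = 853440 N = 853.44 kN.
From C = T: a = T/(0.85 f'_c b) = 853440/(0.85 × 26.6 × 380) = 99.33 mm.
M_n = T(d − a/2) = 853.44 kN × (490 − 49.665) mm = 375.80 kN·m.

M_n ≈ 376 kN·m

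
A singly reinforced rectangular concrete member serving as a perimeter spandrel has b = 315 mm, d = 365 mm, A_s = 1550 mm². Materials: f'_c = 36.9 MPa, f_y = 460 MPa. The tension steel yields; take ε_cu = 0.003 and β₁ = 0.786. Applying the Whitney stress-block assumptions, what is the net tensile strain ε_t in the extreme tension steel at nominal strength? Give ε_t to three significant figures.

a = A_s f_y/(0.85 f'_c b) = 72.17 mm.
β₁ = 0.786, so c = a/β₁ = 72.17/0.786 = 91.82 mm.
From the linear strain diagram with ε_cu = 0.003: ε_t = 0.003 (d − c)/c = 0.003 × (365 − 91.82)/91.82 = 0.00893.
Since ε_t ≥ 0.005, the section is tension-controlled.

ε_t ≈ 0.00893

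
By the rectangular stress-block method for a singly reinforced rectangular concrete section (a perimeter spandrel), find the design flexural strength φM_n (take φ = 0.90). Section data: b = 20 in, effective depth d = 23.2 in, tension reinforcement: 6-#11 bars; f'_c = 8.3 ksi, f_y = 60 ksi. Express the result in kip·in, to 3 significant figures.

φM_n ≈ 10700 kip·in

A_s = 6 × 1.56 = 9.36 in².
T = A_s f_y = 9.36 × 60 = 561.6 kips.
a = T/(0.85 f'_c b) = 561.6/(0.85 × 8.3 × 20) = 3.980 in.
M_n = T(d − a/2) = 561.6 × (23.2 − 1.99) = 11911.5 kip·in.
φM_n = 0.90 × 11911.5 = 10720.4 kip·in.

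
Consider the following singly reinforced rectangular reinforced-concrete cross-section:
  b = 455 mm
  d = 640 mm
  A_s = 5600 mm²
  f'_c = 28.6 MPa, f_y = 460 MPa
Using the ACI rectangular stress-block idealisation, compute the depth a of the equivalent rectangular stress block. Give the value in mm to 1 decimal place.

a ≈ 232.9 mm

T = A_s f_y = 5600 × 460 = 2576000 N = 2576 kN.
Setting C = 0.85 f'_c a b equal to T: a = 2576000/(0.85 × 28.6 × 455) = 232.9 mm.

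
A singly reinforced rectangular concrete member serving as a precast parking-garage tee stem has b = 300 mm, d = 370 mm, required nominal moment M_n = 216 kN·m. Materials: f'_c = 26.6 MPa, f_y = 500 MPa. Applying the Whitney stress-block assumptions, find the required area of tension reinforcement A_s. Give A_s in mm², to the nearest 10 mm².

A_s ≈ 1350 mm²

With M_n = 0.85 f'_c a b (d − a/2), solve the quadratic for a:
a = d − √(d² − 2M_n/(0.85 f'_c b)) = 370 − √(370² − 2 × 216×10⁶/(0.85 × 26.6 × 300)) = 99.42 mm.
A_s = 0.85 f'_c a b / f_y = 0.85 × 26.6 × 99.42 × 300 / 500 = 1348.7 mm².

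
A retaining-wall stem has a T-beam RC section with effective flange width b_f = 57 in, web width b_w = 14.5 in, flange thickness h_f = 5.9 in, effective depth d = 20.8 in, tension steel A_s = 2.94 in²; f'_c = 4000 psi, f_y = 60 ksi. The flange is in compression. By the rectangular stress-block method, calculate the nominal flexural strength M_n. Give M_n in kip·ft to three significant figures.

M_n ≈ 299 kip·ft

Tension: T = A_s f_y = 2.94 × 60 = 176.4 kips.
Try a within the flange: a = T/(0.85 f'_c b_f) = 176.4/(0.85 × 4 × 57) = 0.910 in.
Since a = 0.910 ≤ h_f = 5.9 in, the stress block lies entirely in the flange; analyse as a rectangular beam of width b_f.
M_n = T(d − a/2) = 176.4 × (20.8 − 0.455) = 3588.9 kip·in.
M_n = 3588.9/12 = 299.08 kip·ft.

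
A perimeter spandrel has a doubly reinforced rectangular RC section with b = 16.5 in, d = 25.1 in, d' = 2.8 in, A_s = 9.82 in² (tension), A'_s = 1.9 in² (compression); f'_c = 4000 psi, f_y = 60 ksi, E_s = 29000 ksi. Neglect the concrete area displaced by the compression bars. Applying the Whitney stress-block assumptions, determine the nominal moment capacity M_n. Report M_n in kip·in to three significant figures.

Assume both steels yield.
a = (A_s − A'_s) f_y/(0.85 f'_c b) = (9.82 − 1.9) × 60/(0.85 × 4 × 16.5) = 8.471 in.
c = a/β₁ = 8.471/0.85 = 9.966 in; ε'_s = 0.003(c − d')/c = 0.0022 ≥ ε_y = 0.0021, so the compression steel yields.
M_n = (A_s − A'_s) f_y (d − a/2) + A'_s f_y (d − d') = 475.2 × (25.1 − 4.2355) + 114 × (25.1 − 2.8) = 9914.8 + 2542.2 = 12457.0 kip·in.

M_n ≈ 12500 kip·in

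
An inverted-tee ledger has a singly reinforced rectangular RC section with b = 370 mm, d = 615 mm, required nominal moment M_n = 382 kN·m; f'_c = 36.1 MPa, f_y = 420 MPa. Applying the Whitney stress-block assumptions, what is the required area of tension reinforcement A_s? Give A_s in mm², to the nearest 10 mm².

With M_n = 0.85 f'_c a b (d − a/2), solve the quadratic for a:
a = d − √(d² − 2M_n/(0.85 f'_c b)) = 615 − √(615² − 2 × 382×10⁶/(0.85 × 36.1 × 370)) = 57.39 mm.
A_s = 0.85 f'_c a b / f_y = 0.85 × 36.1 × 57.39 × 370 / 420 = 1551.4 mm².

A_s ≈ 1550 mm²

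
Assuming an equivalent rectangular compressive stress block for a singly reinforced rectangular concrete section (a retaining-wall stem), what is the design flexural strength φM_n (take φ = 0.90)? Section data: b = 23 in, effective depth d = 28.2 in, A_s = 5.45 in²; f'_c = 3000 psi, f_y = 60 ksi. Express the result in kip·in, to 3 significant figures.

φM_n ≈ 7480 kip·in

T = A_s f_y = 5.45 × 60 = 327 kips.
a = T/(0.85 f'_c b) = 327/(0.85 × 3 × 23) = 5.575 in.
M_n = T(d − a/2) = 327 × (28.2 − 2.7875) = 8309.9 kip·in.
φM_n = 0.90 × 8309.9 = 7478.9 kip·in.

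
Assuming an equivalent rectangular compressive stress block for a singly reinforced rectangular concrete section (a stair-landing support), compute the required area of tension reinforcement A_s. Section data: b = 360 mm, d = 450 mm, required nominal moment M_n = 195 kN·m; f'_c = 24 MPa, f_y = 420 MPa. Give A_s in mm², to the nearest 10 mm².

A_s ≈ 1110 mm²

With M_n = 0.85 f'_c a b (d − a/2), solve the quadratic for a:
a = d − √(d² − 2M_n/(0.85 f'_c b)) = 450 − √(450² − 2 × 195×10⁶/(0.85 × 24 × 360)) = 63.48 mm.
A_s = 0.85 f'_c a b / f_y = 0.85 × 24 × 63.48 × 360 / 420 = 1110.0 mm².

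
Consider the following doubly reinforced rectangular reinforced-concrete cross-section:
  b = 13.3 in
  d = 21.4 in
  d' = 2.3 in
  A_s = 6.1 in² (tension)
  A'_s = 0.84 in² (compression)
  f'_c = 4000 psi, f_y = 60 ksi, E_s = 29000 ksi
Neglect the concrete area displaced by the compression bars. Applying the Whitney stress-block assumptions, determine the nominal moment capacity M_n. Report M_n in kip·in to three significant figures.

M_n ≈ 6620 kip·in

Assume both steels yield.
a = (A_s − A'_s) f_y/(0.85 f'_c b) = (6.1 − 0.84) × 60/(0.85 × 4 × 13.3) = 6.979 in.
c = a/β₁ = 6.979/0.85 = 8.211 in; ε'_s = 0.003(c − d')/c = 0.0022 ≥ ε_y = 0.0021, so the compression steel yields.
M_n = (A_s − A'_s) f_y (d − a/2) + A'_s f_y (d − d') = 315.6 × (21.4 − 3.4895) + 50.4 × (21.4 − 2.3) = 5652.6 + 962.6 = 6615.2 kip·in.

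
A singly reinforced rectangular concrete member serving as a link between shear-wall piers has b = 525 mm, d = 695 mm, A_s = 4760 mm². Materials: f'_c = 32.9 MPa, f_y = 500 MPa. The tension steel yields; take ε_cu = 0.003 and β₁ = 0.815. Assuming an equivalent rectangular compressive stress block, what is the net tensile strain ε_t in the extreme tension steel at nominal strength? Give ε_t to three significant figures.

ε_t ≈ 0.00748

a = A_s f_y/(0.85 f'_c b) = 162.11 mm.
β₁ = 0.815, so c = a/β₁ = 162.11/0.815 = 198.91 mm.
From the linear strain diagram with ε_cu = 0.003: ε_t = 0.003 (d − c)/c = 0.003 × (695 − 198.91)/198.91 = 0.00748.
Since ε_t ≥ 0.005, the section is tension-controlled.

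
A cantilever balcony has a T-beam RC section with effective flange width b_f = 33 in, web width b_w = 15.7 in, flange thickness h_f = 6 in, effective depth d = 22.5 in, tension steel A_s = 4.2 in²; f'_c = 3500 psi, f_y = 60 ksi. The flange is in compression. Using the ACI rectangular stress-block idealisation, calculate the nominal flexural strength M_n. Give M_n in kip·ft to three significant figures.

Tension: T = A_s f_y = 4.2 × 60 = 252 kips.
Try a within the flange: a = T/(0.85 f'_c b_f) = 252/(0.85 × 3.5 × 33) = 2.567 in.
Since a = 2.567 ≤ h_f = 6 in, the stress block lies entirely in the flange; analyse as a rectangular beam of width b_f.
M_n = T(d − a/2) = 252 × (22.5 − 1.2835) = 5346.6 kip·in.
M_n = 5346.6/12 = 445.55 kip·ft.

M_n ≈ 446 kip·ft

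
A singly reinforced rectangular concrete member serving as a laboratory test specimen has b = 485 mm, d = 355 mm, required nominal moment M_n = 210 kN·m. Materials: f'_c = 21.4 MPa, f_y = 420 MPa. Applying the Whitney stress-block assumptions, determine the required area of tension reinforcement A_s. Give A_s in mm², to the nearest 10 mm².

With M_n = 0.85 f'_c a b (d − a/2), solve the quadratic for a:
a = d − √(d² − 2M_n/(0.85 f'_c b)) = 355 − √(355² − 2 × 210×10⁶/(0.85 × 21.4 × 485)) = 74.97 mm.
A_s = 0.85 f'_c a b / f_y = 0.85 × 21.4 × 74.97 × 485 / 420 = 1574.8 mm².

A_s ≈ 1570 mm²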